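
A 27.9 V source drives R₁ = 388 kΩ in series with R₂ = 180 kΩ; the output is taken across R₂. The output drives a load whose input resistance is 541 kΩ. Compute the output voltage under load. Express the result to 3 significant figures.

The load sits in parallel with R₂: R₂‖R_L = (180 × 541) / (180 + 541) = 135.1 kΩ.
V_out = 27.9 × 135.1 / (388 + 135.1) = 27.9 × 135.1/523.1 = 7.20 V.

V_out ≈ 7.20 V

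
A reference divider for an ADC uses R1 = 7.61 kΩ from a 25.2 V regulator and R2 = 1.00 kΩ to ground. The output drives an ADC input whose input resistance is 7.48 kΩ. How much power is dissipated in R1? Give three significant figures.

Total resistance from the source is R1 + (R2‖R_L) = 8.492 kΩ, so I = 25.2/8.492 kΩ = 2.967 mA.
P = I²·R1 = (2.967 mA)² × 7.61 kΩ = 67.0 mW.

P ≈ 67.0 mW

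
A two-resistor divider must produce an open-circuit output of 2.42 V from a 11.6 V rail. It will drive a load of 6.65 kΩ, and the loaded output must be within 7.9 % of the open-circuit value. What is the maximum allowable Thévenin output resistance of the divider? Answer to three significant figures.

R_th ≤ 570 Ω

Loading drop = R_th/(R_th + R_L) ≤ 0.0790, so R_th ≤ R_L · ε/(1−ε) = 6.65 kΩ × 0.0790/0.9210 = 570 Ω.
(Any R1, R2 with R2/(R1+R2) = 0.209 and R1‖R2 ≤ 570 Ω will meet the spec.)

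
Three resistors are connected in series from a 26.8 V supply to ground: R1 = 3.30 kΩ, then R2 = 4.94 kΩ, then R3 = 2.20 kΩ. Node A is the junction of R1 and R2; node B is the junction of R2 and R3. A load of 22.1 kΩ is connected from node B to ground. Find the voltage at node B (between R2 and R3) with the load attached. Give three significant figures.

At node B, R3 is in parallel with the load: R3‖R_L = 2.001 kΩ.
Below node A the resistance is R2 + (R3‖R_L) = 6.941 kΩ, so V_A = 26.8 × 6.941/10.24 = 18.16 V.
Then V_B = V_A × (R3‖R_L)/(R2 + R3‖R_L) = 18.16 × 2.001/6.941 = 5.24 V.

V ≈ 5.24 V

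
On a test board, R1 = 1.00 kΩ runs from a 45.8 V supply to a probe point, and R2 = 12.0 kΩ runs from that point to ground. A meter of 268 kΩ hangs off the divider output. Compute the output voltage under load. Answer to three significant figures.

The load sits in parallel with R2: R2‖R_L = (12.0 × 268) / (12.0 + 268) = 11.49 kΩ.
V_out = 45.8 × 11.49 / (1.00 + 11.49) = 45.8 × 11.49/12.49 = 42.1 V.

V_out ≈ 42.1 V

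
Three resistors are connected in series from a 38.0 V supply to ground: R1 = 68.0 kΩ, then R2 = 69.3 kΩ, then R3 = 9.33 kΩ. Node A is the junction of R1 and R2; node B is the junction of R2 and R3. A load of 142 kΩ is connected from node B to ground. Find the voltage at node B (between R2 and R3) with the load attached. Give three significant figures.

At node B, R3 is in parallel with the load: R3‖R_L = 8.755 kΩ.
Below node A the resistance is R2 + (R3‖R_L) = 78.05 kΩ, so V_A = 38.0 × 78.05/146.1 = 20.31 V.
Then V_B = V_A × (R3‖R_L)/(R2 + R3‖R_L) = 20.31 × 8.755/78.05 = 2.28 V.

V ≈ 2.28 V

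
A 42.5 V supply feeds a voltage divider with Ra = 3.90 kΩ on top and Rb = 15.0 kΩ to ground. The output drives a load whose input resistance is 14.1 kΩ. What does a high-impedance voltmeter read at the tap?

V_out ≈ 27.7 V

The load sits in parallel with Rb: Rb‖R_L = (15.0 × 14.1) / (15.0 + 14.1) = 7.268 kΩ.
V_out = 42.5 × 7.268 / (3.90 + 7.268) = 42.5 × 7.268/11.17 = 27.7 V.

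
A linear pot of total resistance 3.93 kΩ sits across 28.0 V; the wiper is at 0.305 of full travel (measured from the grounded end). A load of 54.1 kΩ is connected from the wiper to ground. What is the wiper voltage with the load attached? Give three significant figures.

The wiper splits the pot into (1−α)R = 2.731 kΩ above and αR = 1.199 kΩ below.
Lower section ‖ load = 1.173 kΩ.
V_wiper = 28.0 × 1.173/(2.731 + 1.173) = 8.41 V.

V ≈ 8.41 V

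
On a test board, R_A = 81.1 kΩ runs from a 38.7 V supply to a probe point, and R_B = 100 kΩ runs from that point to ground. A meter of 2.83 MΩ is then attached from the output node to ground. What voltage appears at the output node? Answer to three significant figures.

The load sits in parallel with R_B: R_B‖R_L = (100 × 2830) / (100 + 2830) = 96.59 kΩ.
V_out = 38.7 × 96.59 / (81.1 + 96.59) = 38.7 × 96.59/177.7 = 21.0 V.

V_out ≈ 21.0 V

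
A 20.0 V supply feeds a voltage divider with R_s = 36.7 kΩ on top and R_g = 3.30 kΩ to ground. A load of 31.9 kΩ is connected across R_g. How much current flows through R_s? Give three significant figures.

R_g‖R_L = 2.991 kΩ, so the source sees R_s + R_g‖R_L = 39.69 kΩ.
I = 20.0 V / 39.69 kΩ = 0.504 mA.

I ≈ 0.504 mA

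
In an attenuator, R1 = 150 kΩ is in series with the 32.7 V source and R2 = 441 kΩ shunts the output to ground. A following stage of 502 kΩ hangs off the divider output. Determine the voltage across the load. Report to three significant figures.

The load sits in parallel with R2: R2‖R_L = (441 × 502) / (441 + 502) = 234.8 kΩ.
V_out = 32.7 × 234.8 / (150 + 234.8) = 32.7 × 234.8/384.8 = 20.0 V.

V_out ≈ 20.0 V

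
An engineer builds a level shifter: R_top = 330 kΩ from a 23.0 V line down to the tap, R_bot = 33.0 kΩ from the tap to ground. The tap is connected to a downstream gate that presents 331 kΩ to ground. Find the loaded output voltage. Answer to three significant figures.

V_out ≈ 1.92 V

The load sits in parallel with R_bot: R_bot‖R_L = (33.0 × 331) / (33.0 + 331) = 30.01 kΩ.
V_out = 23.0 × 30.01 / (330 + 30.01) = 23.0 × 30.01/360.0 = 1.92 V.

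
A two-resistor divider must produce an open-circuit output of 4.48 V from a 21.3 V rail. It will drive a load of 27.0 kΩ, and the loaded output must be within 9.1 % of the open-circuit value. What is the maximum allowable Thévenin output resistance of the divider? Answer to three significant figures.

Loading drop = R_th/(R_th + R_L) ≤ 0.0910, so R_th ≤ R_L · ε/(1−ε) = 27.0 kΩ × 0.0910/0.9090 = 2.70 kΩ.

R_th ≤ 2.70 kΩ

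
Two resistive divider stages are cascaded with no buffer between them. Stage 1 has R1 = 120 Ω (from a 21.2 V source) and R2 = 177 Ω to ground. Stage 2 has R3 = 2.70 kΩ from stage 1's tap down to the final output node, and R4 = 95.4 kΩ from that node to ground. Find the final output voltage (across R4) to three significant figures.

Stage 2 presents R3+R4 = 98100 Ω as a load on stage 1's tap.
Stage 1's lower leg becomes R2‖(R3+R4) = 176.7 Ω, so V_mid = 21.2 × 176.7/296.7 = 12.63 V.
Stage 2 is itself unloaded: V_out = V_mid × R4/(R3+R4) = 12.63 × 95400/98100 = 12.3 V.

V_out ≈ 12.3 V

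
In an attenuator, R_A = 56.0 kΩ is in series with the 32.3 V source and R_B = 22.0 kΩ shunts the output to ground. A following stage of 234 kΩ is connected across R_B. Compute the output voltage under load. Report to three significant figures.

The load sits in parallel with R_B: R_B‖R_L = (22.0 × 234) / (22.0 + 234) = 20.11 kΩ.
V_out = 32.3 × 20.11 / (56.0 + 20.11) = 32.3 × 20.11/76.11 = 8.53 V.
(Unloaded it would have been 9.11 V.)

V_out ≈ 8.53 V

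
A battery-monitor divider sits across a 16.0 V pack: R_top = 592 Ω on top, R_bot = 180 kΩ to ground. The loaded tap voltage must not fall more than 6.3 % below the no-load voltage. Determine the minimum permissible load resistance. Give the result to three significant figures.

Output resistance R_th = R_top‖R_bot = (592 × 180000)/180600 = 590.1 Ω.
The fractional drop is R_th/(R_th + R_L); requiring this ≤ 0.0630 gives R_L ≥ R_th(1/0.0630 − 1) = 590.1 × 14.87 = 8.78 kΩ.

R_L(min) ≈ 8.78 kΩ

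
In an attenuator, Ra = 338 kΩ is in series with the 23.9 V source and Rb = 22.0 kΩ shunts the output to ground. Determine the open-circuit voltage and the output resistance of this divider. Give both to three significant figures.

V_th = 1.46 V, R_th = 20.7 kΩ

V_th is the open-circuit tap voltage: 23.9 × 22.0/(338 + 22.0) = 1.46 V.
With the supply zeroed, Ra and Rb appear in parallel from the tap: R_th = Ra‖Rb = (338 × 22.0)/360.0 = 20.7 kΩ.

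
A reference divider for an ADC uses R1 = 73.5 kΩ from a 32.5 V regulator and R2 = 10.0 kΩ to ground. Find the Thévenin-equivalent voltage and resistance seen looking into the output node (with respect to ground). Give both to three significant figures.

V_th = 3.89 V, R_th = 8.80 kΩ

V_th is the open-circuit tap voltage: 32.5 × 10.0/(73.5 + 10.0) = 3.89 V.
With the supply zeroed, R1 and R2 appear in parallel from the tap: R_th = R1‖R2 = (73.5 × 10.0)/83.50 = 8.80 kΩ.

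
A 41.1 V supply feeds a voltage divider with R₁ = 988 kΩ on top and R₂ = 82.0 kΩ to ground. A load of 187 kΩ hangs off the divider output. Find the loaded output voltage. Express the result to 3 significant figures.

The load sits in parallel with R₂: R₂‖R_L = (82.0 × 187) / (82.0 + 187) = 57.00 kΩ.
V_out = 41.1 × 57.00 / (988 + 57.00) = 41.1 × 57.00/1045 = 2.24 V.

V_out ≈ 2.24 V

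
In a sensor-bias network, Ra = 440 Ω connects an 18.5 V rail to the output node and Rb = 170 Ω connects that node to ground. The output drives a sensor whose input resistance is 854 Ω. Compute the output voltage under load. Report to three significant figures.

The load sits in parallel with Rb: Rb‖R_L = (170 × 854) / (170 + 854) = 141.8 Ω.
V_out = 18.5 × 141.8 / (440 + 141.8) = 18.5 × 141.8/581.8 = 4.51 V.

V_out ≈ 4.51 V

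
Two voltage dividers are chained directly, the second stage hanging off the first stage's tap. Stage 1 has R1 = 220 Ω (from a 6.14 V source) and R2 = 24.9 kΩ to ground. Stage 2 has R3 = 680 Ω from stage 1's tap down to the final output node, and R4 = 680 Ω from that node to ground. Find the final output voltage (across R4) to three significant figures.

V_out ≈ 2.62 V

Stage 2 presents R3+R4 = 1360 Ω as a load on stage 1's tap.
Stage 1's lower leg becomes R2‖(R3+R4) = 1290 Ω, so V_mid = 6.14 × 1290/1510 = 5.245 V.
Stage 2 is itself unloaded: V_out = V_mid × R4/(R3+R4) = 5.245 × 680/1360 = 2.62 V.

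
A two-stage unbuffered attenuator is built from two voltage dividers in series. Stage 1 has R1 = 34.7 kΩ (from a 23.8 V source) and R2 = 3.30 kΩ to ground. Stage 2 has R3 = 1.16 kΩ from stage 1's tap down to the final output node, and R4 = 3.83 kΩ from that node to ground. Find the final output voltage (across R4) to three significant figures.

V_out ≈ 0.989 V

Stage 2 presents R3+R4 = 4.990 kΩ as a load on stage 1's tap.
Stage 1's lower leg becomes R2‖(R3+R4) = 1.986 kΩ, so V_mid = 23.8 × 1.986/36.69 = 1.289 V.
Stage 2 is itself unloaded: V_out = V_mid × R4/(R3+R4) = 1.289 × 3.83/4.990 = 0.989 V.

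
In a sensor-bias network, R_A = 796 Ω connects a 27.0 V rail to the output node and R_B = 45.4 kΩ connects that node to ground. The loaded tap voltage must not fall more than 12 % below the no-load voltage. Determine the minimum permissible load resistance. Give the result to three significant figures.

Output resistance R_th = R_A‖R_B = (796 × 45400)/46200 = 782.3 Ω.
The fractional drop is R_th/(R_th + R_L); requiring this ≤ 0.120 gives R_L ≥ R_th(1/0.120 − 1) = 782.3 × 7.333 = 5.74 kΩ.

R_L(min) ≈ 5.74 kΩ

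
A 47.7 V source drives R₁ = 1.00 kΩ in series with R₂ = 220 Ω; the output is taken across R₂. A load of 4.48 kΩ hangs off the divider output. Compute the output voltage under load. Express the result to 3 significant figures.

The load sits in parallel with R₂: R₂‖R_L = (220 × 4480) / (220 + 4480) = 209.7 Ω.
V_out = 47.7 × 209.7 / (1000 + 209.7) = 47.7 × 209.7/1210 = 8.27 V.

V_out ≈ 8.27 V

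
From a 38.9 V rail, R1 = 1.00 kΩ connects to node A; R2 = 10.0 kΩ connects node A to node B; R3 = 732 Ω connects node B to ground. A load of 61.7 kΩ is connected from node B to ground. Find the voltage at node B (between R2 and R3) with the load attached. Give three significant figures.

V ≈ 2.40 V

At node B, R3 is in parallel with the load: R3‖R_L = 723.4 Ω.
Below node A the resistance is R2 + (R3‖R_L) = 10720 Ω, so V_A = 38.9 × 10720/11720 = 35.58 V.
Then V_B = V_A × (R3‖R_L)/(R2 + R3‖R_L) = 35.58 × 723.4/10720 = 2.40 V.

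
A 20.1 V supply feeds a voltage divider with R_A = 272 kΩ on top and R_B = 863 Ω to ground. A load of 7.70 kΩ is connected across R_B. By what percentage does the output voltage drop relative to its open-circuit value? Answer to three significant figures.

10.0 %

The divider's output (Thévenin) resistance is R_A‖R_B = 860.3 Ω.
Fractional drop under load = R_th/(R_th + R_L) = 860.3 / (860.3 + 7700) = 0.1005.
So the output falls by 10.0 %.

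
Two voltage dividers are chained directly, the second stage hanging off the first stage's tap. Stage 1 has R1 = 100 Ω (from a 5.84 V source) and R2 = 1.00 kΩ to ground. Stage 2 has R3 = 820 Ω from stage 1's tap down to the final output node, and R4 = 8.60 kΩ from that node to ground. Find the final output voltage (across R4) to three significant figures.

V_out ≈ 4.80 V

Stage 2 presents R3+R4 = 9420 Ω as a load on stage 1's tap.
Stage 1's lower leg becomes R2‖(R3+R4) = 904.0 Ω, so V_mid = 5.84 × 904.0/1004 = 5.258 V.
Stage 2 is itself unloaded: V_out = V_mid × R4/(R3+R4) = 5.258 × 8600/9420 = 4.80 V.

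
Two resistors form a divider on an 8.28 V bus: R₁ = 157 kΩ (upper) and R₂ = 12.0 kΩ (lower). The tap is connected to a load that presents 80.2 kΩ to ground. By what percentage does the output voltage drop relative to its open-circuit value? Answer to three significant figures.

12.2 %

The divider's output (Thévenin) resistance is R₁‖R₂ = 11.15 kΩ.
Fractional drop under load = R_th/(R_th + R_L) = 11.15 / (11.15 + 80.2) = 0.1220.
So the output falls by 12.2 %.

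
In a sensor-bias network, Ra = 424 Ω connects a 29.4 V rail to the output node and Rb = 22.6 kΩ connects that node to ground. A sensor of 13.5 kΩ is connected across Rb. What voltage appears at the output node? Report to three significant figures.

V_out ≈ 28.0 V

The load sits in parallel with Rb: Rb‖R_L = (22600 × 13500) / (22600 + 13500) = 8452 Ω.
V_out = 29.4 × 8452 / (424 + 8452) = 29.4 × 8452/8876 = 28.0 V.
(Unloaded it would have been 28.9 V.)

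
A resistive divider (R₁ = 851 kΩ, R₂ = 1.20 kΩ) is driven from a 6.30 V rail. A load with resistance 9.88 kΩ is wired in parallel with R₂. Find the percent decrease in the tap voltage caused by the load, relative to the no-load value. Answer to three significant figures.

10.8 %

Unloaded V = 6.30 × 1.20/852.2 = 0.0088712 V.
Loaded: R₂‖R_L = 1.070 kΩ, giving V = 6.30 × 1.070/852.1 = 0.0079116 V.
Drop = (0.0088712 − 0.0079116) / 0.0088712 = 10.8 %.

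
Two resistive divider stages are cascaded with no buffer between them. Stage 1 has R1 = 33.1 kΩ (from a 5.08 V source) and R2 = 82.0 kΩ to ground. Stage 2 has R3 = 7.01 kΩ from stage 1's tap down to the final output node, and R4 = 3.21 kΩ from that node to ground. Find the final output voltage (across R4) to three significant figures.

V_out ≈ 0.344 V

Stage 2 presents R3+R4 = 10.22 kΩ as a load on stage 1's tap.
Stage 1's lower leg becomes R2‖(R3+R4) = 9.087 kΩ, so V_mid = 5.08 × 9.087/42.19 = 1.094 V.
Stage 2 is itself unloaded: V_out = V_mid × R4/(R3+R4) = 1.094 × 3.21/10.22 = 0.344 V.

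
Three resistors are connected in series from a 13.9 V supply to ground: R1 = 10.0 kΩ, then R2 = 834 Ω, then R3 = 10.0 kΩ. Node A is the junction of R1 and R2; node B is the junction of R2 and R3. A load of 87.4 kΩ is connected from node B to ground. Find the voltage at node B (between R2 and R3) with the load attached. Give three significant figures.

V ≈ 6.30 V

At node B, R3 is in parallel with the load: R3‖R_L = 8973 Ω.
Below node A the resistance is R2 + (R3‖R_L) = 9807 Ω, so V_A = 13.9 × 9807/19810 = 6.882 V.
Then V_B = V_A × (R3‖R_L)/(R2 + R3‖R_L) = 6.882 × 8973/9807 = 6.30 V.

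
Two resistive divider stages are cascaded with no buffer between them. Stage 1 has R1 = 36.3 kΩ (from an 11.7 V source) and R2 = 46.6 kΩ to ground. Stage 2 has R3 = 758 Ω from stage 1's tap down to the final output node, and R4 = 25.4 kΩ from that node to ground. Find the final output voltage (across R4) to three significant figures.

V_out ≈ 3.59 V

Stage 2 presents R3+R4 = 26160 Ω as a load on stage 1's tap.
Stage 1's lower leg becomes R2‖(R3+R4) = 16750 Ω, so V_mid = 11.7 × 16750/53050 = 3.695 V.
Stage 2 is itself unloaded: V_out = V_mid × R4/(R3+R4) = 3.695 × 25400/26160 = 3.59 V.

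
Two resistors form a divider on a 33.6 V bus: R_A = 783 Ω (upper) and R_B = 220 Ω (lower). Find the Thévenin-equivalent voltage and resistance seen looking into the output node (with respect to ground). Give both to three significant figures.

V_th = 7.37 V, R_th = 172 Ω

V_th is the open-circuit tap voltage: 33.6 × 220/(783 + 220) = 7.37 V.
With the supply zeroed, R_A and R_B appear in parallel from the tap: R_th = R_A‖R_B = (783 × 220)/1003 = 172 Ω.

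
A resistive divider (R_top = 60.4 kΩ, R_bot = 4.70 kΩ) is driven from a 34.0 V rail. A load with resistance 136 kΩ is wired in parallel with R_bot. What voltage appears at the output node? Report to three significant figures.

V_out ≈ 2.38 V

The load sits in parallel with R_bot: R_bot‖R_L = (4.70 × 136) / (4.70 + 136) = 4.543 kΩ.
V_out = 34.0 × 4.543 / (60.4 + 4.543) = 34.0 × 4.543/64.94 = 2.38 V.
(Unloaded it would have been 2.45 V.)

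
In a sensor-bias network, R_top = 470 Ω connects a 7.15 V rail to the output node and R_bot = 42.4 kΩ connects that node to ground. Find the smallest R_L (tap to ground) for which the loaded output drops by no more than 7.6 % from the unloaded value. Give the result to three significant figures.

R_L(min) ≈ 5.65 kΩ

Output resistance R_th = R_top‖R_bot = (470 × 42400)/42870 = 464.8 Ω.
The fractional drop is R_th/(R_th + R_L); requiring this ≤ 0.0760 gives R_L ≥ R_th(1/0.0760 − 1) = 464.8 × 12.16 = 5.65 kΩ.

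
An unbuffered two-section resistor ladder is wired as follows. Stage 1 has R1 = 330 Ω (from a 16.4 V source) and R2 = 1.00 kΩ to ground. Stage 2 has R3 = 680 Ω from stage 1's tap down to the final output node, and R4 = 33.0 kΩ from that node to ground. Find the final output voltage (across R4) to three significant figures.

Stage 2 presents R3+R4 = 33680 Ω as a load on stage 1's tap.
Stage 1's lower leg becomes R2‖(R3+R4) = 971.2 Ω, so V_mid = 16.4 × 971.2/1301 = 12.24 V.
Stage 2 is itself unloaded: V_out = V_mid × R4/(R3+R4) = 12.24 × 33000/33680 = 12.0 V.

V_out ≈ 12.0 V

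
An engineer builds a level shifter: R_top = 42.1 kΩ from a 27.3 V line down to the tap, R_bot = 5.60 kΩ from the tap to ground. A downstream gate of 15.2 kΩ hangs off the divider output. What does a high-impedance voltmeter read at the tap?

The load sits in parallel with R_bot: R_bot‖R_L = (5.60 × 15.2) / (5.60 + 15.2) = 4.092 kΩ.
V_out = 27.3 × 4.092 / (42.1 + 4.092) = 27.3 × 4.092/46.19 = 2.42 V.

V_out ≈ 2.42 V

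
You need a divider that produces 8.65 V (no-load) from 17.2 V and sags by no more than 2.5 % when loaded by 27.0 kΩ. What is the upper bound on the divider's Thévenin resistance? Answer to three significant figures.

R_th ≤ 692 Ω

Loading drop = R_th/(R_th + R_L) ≤ 0.0250, so R_th ≤ R_L · ε/(1−ε) = 27.0 kΩ × 0.0250/0.9750 = 692 Ω.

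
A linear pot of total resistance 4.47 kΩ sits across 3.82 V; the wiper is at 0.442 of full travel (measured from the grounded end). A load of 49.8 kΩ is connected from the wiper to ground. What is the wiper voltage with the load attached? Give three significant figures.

The wiper splits the pot into (1−α)R = 2.494 kΩ above and αR = 1.976 kΩ below.
Lower section ‖ load = 1.900 kΩ.
V_wiper = 3.82 × 1.900/(2.494 + 1.900) = 1.65 V.

V ≈ 1.65 V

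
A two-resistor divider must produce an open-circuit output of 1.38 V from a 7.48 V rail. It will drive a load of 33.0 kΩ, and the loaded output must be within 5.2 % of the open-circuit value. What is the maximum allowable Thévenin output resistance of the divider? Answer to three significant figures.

R_th ≤ 1.81 kΩ

Loading drop = R_th/(R_th + R_L) ≤ 0.0520, so R_th ≤ R_L · ε/(1−ε) = 33.0 kΩ × 0.0520/0.9480 = 1.81 kΩ.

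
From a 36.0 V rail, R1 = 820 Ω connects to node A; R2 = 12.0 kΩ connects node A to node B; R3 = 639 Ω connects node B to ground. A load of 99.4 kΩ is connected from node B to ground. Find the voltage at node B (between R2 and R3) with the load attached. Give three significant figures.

At node B, R3 is in parallel with the load: R3‖R_L = 634.9 Ω.
Below node A the resistance is R2 + (R3‖R_L) = 12630 Ω, so V_A = 36.0 × 12630/13450 = 33.81 V.
Then V_B = V_A × (R3‖R_L)/(R2 + R3‖R_L) = 33.81 × 634.9/12630 = 1.70 V.

V ≈ 1.70 V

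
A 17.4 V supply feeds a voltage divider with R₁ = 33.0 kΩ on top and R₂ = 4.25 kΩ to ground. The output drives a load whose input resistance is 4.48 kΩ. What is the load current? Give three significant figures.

I_L ≈ 0.241 mA

R₂‖R_L = 2.181 kΩ; V_out = 17.4 × 2.181/35.18 = 1.079 V.
I_L = V_out / R_L = 1.079 / 4.48 kΩ = 0.241 mA.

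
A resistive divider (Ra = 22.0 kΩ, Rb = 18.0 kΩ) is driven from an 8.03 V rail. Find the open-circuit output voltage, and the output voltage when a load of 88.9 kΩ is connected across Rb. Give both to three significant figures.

Unloaded: 3.61 V; loaded: 3.25 V

Open-circuit: V = 8.03 × 18.0/(22.0 + 18.0) = 3.61 V.
With the load, Rb becomes Rb‖R_L = 14.97 kΩ, so V = 8.03 × 14.97/36.97 = 3.25 V.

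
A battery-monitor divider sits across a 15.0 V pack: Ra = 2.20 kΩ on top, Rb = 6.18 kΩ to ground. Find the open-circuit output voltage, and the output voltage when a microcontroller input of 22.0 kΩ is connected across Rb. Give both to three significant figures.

Open-circuit: V = 15.0 × 6.18/(2.20 + 6.18) = 11.1 V.
With the load, Rb becomes Rb‖R_L = 4.825 kΩ, so V = 15.0 × 4.825/7.025 = 10.3 V.

Unloaded: 11.1 V; loaded: 10.3 V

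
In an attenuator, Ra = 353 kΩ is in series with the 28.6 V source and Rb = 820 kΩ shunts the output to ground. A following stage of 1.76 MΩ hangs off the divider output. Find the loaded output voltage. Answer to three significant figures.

The load sits in parallel with Rb: Rb‖R_L = (820 × 1760) / (820 + 1760) = 559.4 kΩ.
V_out = 28.6 × 559.4 / (353 + 559.4) = 28.6 × 559.4/912.4 = 17.5 V.
(Unloaded it would have been 20.0 V.)

V_out ≈ 17.5 V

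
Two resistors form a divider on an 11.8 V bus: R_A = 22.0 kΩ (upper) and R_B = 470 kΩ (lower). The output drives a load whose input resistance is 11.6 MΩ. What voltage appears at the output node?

V_out ≈ 11.3 V

The load sits in parallel with R_B: R_B‖R_L = (470 × 11600) / (470 + 11600) = 451.7 kΩ.
V_out = 11.8 × 451.7 / (22.0 + 451.7) = 11.8 × 451.7/473.7 = 11.3 V.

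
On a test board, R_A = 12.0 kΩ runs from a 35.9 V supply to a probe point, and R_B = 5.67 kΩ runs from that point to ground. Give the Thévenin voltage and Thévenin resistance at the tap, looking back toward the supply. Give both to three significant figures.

V_th = 11.5 V, R_th = 3.85 kΩ

V_th is the open-circuit tap voltage: 35.9 × 5.67/(12.0 + 5.67) = 11.5 V.
With the supply zeroed, R_A and R_B appear in parallel from the tap: R_th = R_A‖R_B = (12.0 × 5.67)/17.67 = 3.85 kΩ.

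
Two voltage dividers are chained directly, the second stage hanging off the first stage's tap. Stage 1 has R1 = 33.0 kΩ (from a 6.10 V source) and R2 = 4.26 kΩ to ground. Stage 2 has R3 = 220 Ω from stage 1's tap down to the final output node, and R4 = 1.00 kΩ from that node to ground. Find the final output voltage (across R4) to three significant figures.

Stage 2 presents R3+R4 = 1220 Ω as a load on stage 1's tap.
Stage 1's lower leg becomes R2‖(R3+R4) = 948.4 Ω, so V_mid = 6.10 × 948.4/33950 = 0.1704 V.
Stage 2 is itself unloaded: V_out = V_mid × R4/(R3+R4) = 0.1704 × 1000/1220 = 0.140 V.

V_out ≈ 0.140 V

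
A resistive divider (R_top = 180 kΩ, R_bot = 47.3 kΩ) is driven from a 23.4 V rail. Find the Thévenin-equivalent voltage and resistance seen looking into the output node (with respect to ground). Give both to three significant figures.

V_th = 4.87 V, R_th = 37.5 kΩ

V_th is the open-circuit tap voltage: 23.4 × 47.3/(180 + 47.3) = 4.87 V.
With the supply zeroed, R_top and R_bot appear in parallel from the tap: R_th = R_top‖R_bot = (180 × 47.3)/227.3 = 37.5 kΩ.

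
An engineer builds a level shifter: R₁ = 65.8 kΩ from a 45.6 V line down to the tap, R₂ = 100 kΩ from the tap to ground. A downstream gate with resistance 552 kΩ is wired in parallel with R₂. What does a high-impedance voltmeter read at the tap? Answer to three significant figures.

V_out ≈ 25.7 V

The load sits in parallel with R₂: R₂‖R_L = (100 × 552) / (100 + 552) = 84.66 kΩ.
V_out = 45.6 × 84.66 / (65.8 + 84.66) = 45.6 × 84.66/150.5 = 25.7 V.
(Unloaded it would have been 27.5 V.)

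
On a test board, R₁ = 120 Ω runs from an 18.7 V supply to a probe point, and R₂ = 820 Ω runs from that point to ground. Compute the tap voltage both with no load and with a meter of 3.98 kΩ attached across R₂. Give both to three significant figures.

Unloaded: 16.3 V; loaded: 15.9 V

Open-circuit: V = 18.7 × 820/(120 + 820) = 16.3 V.
With the load, R₂ becomes R₂‖R_L = 679.9 Ω, so V = 18.7 × 679.9/799.9 = 15.9 V.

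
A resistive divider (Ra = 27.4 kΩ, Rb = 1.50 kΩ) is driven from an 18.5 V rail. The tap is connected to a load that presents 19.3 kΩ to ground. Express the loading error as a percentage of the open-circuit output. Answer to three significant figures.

The divider's output (Thévenin) resistance is Ra‖Rb = 1.422 kΩ.
Fractional drop under load = R_th/(R_th + R_L) = 1.422 / (1.422 + 19.3) = 0.06863.
So the output falls by 6.86 %.

6.86 %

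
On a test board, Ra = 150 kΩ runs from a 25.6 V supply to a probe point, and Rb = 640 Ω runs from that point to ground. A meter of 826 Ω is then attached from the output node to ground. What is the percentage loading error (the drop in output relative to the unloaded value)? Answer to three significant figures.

43.6 %

The divider's output (Thévenin) resistance is Ra‖Rb = 637.3 Ω.
Fractional drop under load = R_th/(R_th + R_L) = 637.3 / (637.3 + 826) = 0.4355.
So the output falls by 43.6 %.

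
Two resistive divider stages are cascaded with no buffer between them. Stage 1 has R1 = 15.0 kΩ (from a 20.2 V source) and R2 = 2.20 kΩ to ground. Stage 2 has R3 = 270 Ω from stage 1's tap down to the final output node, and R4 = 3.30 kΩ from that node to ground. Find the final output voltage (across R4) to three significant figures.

V_out ≈ 1.55 V

Stage 2 presents R3+R4 = 3570 Ω as a load on stage 1's tap.
Stage 1's lower leg becomes R2‖(R3+R4) = 1361 Ω, so V_mid = 20.2 × 1361/16360 = 1.681 V.
Stage 2 is itself unloaded: V_out = V_mid × R4/(R3+R4) = 1.681 × 3300/3570 = 1.55 V.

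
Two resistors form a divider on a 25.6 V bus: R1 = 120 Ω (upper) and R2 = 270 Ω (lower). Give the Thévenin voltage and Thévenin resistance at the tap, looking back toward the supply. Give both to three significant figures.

V_th is the open-circuit tap voltage: 25.6 × 270/(120 + 270) = 17.7 V.
With the supply zeroed, R1 and R2 appear in parallel from the tap: R_th = R1‖R2 = (120 × 270)/390.0 = 83.1 Ω.

V_th = 17.7 V, R_th = 83.1 Ω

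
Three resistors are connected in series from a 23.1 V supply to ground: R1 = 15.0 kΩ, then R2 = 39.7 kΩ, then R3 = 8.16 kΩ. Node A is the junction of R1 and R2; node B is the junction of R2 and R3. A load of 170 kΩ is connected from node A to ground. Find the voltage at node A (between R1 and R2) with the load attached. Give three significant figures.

Below node A the series string R2+R3 = 47.86 kΩ sits in parallel with the 170 kΩ load: 37.35 kΩ.
V_A = 23.1 × 37.35/(15.0 + 37.35) = 16.5 V.

V ≈ 16.5 V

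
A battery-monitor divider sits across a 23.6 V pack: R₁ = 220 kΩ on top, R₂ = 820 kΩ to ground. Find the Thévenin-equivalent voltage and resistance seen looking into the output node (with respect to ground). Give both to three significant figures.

V_th is the open-circuit tap voltage: 23.6 × 820/(220 + 820) = 18.6 V.
With the supply zeroed, R₁ and R₂ appear in parallel from the tap: R_th = R₁‖R₂ = (220 × 820)/1040 = 173 kΩ.

V_th = 18.6 V, R_th = 173 kΩ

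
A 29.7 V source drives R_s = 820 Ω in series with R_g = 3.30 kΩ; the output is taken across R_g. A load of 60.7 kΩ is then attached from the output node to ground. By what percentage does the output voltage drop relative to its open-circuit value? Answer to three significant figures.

1.07 %

The divider's output (Thévenin) resistance is R_s‖R_g = 656.8 Ω.
Fractional drop under load = R_th/(R_th + R_L) = 656.8 / (656.8 + 60700) = 0.01070.
So the output falls by 1.07 %.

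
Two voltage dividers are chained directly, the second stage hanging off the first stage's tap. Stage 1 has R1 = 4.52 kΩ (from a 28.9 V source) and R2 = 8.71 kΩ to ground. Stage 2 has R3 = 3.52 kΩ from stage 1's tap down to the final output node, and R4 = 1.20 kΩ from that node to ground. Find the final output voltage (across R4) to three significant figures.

Stage 2 presents R3+R4 = 4.720 kΩ as a load on stage 1's tap.
Stage 1's lower leg becomes R2‖(R3+R4) = 3.061 kΩ, so V_mid = 28.9 × 3.061/7.581 = 11.67 V.
Stage 2 is itself unloaded: V_out = V_mid × R4/(R3+R4) = 11.67 × 1.20/4.720 = 2.97 V.

V_out ≈ 2.97 V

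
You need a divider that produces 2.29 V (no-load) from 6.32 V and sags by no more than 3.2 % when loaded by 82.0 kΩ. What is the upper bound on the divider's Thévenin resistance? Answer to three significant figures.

Loading drop = R_th/(R_th + R_L) ≤ 0.0320, so R_th ≤ R_L · ε/(1−ε) = 82.0 kΩ × 0.0320/0.9680 = 2.71 kΩ.

R_th ≤ 2.71 kΩ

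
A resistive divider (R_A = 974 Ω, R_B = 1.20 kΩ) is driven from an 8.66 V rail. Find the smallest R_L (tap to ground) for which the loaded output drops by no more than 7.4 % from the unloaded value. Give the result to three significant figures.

R_L(min) ≈ 6.73 kΩ

Output resistance R_th = R_A‖R_B = (974 × 1200)/2174 = 537.6 Ω.
The fractional drop is R_th/(R_th + R_L); requiring this ≤ 0.0740 gives R_L ≥ R_th(1/0.0740 − 1) = 537.6 × 12.51 = 6.73 kΩ.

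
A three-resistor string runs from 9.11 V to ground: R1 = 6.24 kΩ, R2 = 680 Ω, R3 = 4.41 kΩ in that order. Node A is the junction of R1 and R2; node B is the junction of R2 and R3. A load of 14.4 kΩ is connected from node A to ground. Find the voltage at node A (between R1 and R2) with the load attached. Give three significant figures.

V ≈ 3.43 V

Below node A the series string R2+R3 = 5090 Ω sits in parallel with the 14400 Ω load: 3761 Ω.
V_A = 9.11 × 3761/(6240 + 3761) = 3.43 V.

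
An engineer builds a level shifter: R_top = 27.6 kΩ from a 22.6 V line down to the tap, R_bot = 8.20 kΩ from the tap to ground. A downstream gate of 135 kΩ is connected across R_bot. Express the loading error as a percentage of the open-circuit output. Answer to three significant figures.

4.47 %

The divider's output (Thévenin) resistance is R_top‖R_bot = 6.322 kΩ.
Fractional drop under load = R_th/(R_th + R_L) = 6.322 / (6.322 + 135) = 0.04473.
So the output falls by 4.47 %.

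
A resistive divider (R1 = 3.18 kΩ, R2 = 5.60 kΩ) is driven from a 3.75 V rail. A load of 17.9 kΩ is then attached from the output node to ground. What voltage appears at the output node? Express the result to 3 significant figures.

V_out ≈ 2.15 V

The load sits in parallel with R2: R2‖R_L = (5.60 × 17.9) / (5.60 + 17.9) = 4.266 kΩ.
V_out = 3.75 × 4.266 / (3.18 + 4.266) = 3.75 × 4.266/7.446 = 2.15 V.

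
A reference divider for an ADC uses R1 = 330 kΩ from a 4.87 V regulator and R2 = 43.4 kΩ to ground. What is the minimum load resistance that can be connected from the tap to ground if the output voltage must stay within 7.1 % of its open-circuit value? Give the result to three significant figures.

R_L(min) ≈ 502 kΩ

Output resistance R_th = R1‖R2 = (330 × 43.4)/373.4 = 38.36 kΩ.
The fractional drop is R_th/(R_th + R_L); requiring this ≤ 0.0710 gives R_L ≥ R_th(1/0.0710 − 1) = 38.36 × 13.08 = 502 kΩ.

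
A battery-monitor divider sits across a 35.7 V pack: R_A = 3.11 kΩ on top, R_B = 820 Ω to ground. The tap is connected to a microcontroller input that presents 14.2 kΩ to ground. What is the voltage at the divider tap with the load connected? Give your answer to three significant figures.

The load sits in parallel with R_B: R_B‖R_L = (820 × 14200) / (820 + 14200) = 775.2 Ω.
V_out = 35.7 × 775.2 / (3110 + 775.2) = 35.7 × 775.2/3885 = 7.12 V.

V_out ≈ 7.12 V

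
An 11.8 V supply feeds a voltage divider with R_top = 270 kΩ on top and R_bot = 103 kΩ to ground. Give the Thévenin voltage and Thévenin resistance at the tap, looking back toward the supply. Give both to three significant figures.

V_th is the open-circuit tap voltage: 11.8 × 103/(270 + 103) = 3.26 V.
With the supply zeroed, R_top and R_bot appear in parallel from the tap: R_th = R_top‖R_bot = (270 × 103)/373.0 = 74.6 kΩ.

V_th = 3.26 V, R_th = 74.6 kΩ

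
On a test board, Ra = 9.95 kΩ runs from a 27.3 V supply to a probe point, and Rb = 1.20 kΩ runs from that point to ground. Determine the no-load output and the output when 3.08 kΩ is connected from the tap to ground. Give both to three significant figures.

Open-circuit: V = 27.3 × 1.20/(9.95 + 1.20) = 2.94 V.
With the load, Rb becomes Rb‖R_L = 0.8636 kΩ, so V = 27.3 × 0.8636/10.81 = 2.18 V.

Unloaded: 2.94 V; loaded: 2.18 V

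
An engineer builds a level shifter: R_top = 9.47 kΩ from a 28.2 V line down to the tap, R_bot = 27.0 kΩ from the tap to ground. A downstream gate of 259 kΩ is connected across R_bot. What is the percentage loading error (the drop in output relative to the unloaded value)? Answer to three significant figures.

2.64 %

The divider's output (Thévenin) resistance is R_top‖R_bot = 7.011 kΩ.
Fractional drop under load = R_th/(R_th + R_L) = 7.011 / (7.011 + 259) = 0.02636.
So the output falls by 2.64 %.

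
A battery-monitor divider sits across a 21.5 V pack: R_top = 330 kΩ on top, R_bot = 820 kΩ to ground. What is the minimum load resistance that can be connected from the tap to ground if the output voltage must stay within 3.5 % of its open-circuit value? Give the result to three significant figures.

R_L(min) ≈ 6.49 MΩ

Output resistance R_th = R_top‖R_bot = (330 × 820)/1150 = 235.3 kΩ.
The fractional drop is R_th/(R_th + R_L); requiring this ≤ 0.0350 gives R_L ≥ R_th(1/0.0350 − 1) = 235.3 × 27.57 = 6.49 MΩ.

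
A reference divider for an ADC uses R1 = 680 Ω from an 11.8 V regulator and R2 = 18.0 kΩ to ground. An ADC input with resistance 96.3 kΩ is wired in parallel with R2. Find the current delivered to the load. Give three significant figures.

R2‖R_L = 15170 Ω; V_out = 11.8 × 15170/15850 = 11.29 V.
I_L = V_out / R_L = 11.29 / 96.3 kΩ = 0.117 mA.

I_L ≈ 0.117 mA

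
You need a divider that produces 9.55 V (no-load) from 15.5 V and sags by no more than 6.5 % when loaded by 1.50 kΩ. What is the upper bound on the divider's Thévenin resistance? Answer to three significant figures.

R_th ≤ 104 Ω

Loading drop = R_th/(R_th + R_L) ≤ 0.0650, so R_th ≤ R_L · ε/(1−ε) = 1.50 kΩ × 0.0650/0.9350 = 104 Ω.
(Any R1, R2 with R2/(R1+R2) = 0.616 and R1‖R2 ≤ 104 Ω will meet the spec.)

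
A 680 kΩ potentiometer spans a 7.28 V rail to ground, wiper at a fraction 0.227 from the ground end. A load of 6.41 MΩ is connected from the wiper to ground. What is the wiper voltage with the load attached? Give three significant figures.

V ≈ 1.62 V

The wiper splits the pot into (1−α)R = 525.6 kΩ above and αR = 154.4 kΩ below.
Lower section ‖ load = 150.7 kΩ.
V_wiper = 7.28 × 150.7/(525.6 + 150.7) = 1.62 V.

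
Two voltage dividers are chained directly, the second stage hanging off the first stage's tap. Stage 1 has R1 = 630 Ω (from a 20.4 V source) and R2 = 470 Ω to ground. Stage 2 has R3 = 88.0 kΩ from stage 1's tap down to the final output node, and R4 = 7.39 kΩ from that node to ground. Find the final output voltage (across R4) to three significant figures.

V_out ≈ 0.673 V

Stage 2 presents R3+R4 = 95390 Ω as a load on stage 1's tap.
Stage 1's lower leg becomes R2‖(R3+R4) = 467.7 Ω, so V_mid = 20.4 × 467.7/1098 = 8.692 V.
Stage 2 is itself unloaded: V_out = V_mid × R4/(R3+R4) = 8.692 × 7390/95390 = 0.673 V.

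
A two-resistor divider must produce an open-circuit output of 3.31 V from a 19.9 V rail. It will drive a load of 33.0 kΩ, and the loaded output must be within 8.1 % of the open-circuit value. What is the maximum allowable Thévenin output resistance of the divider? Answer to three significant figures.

Loading drop = R_th/(R_th + R_L) ≤ 0.0810, so R_th ≤ R_L · ε/(1−ε) = 33.0 kΩ × 0.0810/0.9190 = 2.91 kΩ.

R_th ≤ 2.91 kΩ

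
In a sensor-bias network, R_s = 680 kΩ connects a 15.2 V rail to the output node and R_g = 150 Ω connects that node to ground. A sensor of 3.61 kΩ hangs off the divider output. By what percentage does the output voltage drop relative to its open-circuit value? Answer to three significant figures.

The divider's output (Thévenin) resistance is R_s‖R_g = 150.0 Ω.
Fractional drop under load = R_th/(R_th + R_L) = 150.0 / (150.0 + 3610) = 0.03989.
So the output falls by 3.99 %.

3.99 %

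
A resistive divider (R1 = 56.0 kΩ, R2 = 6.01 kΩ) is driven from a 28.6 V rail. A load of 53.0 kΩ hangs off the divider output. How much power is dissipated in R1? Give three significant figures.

Total resistance from the source is R1 + (R2‖R_L) = 61.40 kΩ, so I = 28.6/61.40 kΩ = 0.4658 mA.
P = I²·R1 = (0.4658 mA)² × 56.0 kΩ = 12.2 mW.

P ≈ 12.2 mW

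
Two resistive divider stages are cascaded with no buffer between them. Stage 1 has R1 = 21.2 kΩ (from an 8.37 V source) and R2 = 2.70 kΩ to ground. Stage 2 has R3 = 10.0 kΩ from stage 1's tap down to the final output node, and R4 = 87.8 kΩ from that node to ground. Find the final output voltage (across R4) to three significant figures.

V_out ≈ 0.829 V

Stage 2 presents R3+R4 = 97.80 kΩ as a load on stage 1's tap.
Stage 1's lower leg becomes R2‖(R3+R4) = 2.627 kΩ, so V_mid = 8.37 × 2.627/23.83 = 0.9230 V.
Stage 2 is itself unloaded: V_out = V_mid × R4/(R3+R4) = 0.9230 × 87.8/97.80 = 0.829 V.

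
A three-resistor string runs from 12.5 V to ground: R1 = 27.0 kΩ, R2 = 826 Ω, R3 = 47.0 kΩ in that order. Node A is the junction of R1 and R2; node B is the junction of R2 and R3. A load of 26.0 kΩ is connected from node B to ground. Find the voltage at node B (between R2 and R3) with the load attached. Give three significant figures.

V ≈ 4.70 V

At node B, R3 is in parallel with the load: R3‖R_L = 16740 Ω.
Below node A the resistance is R2 + (R3‖R_L) = 17570 Ω, so V_A = 12.5 × 17570/44570 = 4.927 V.
Then V_B = V_A × (R3‖R_L)/(R2 + R3‖R_L) = 4.927 × 16740/17570 = 4.70 V.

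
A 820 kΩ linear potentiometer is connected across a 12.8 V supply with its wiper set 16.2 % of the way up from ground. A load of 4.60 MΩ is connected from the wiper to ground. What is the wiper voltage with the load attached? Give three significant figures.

The wiper splits the pot into (1−α)R = 687.2 kΩ above and αR = 132.8 kΩ below.
Lower section ‖ load = 129.1 kΩ.
V_wiper = 12.8 × 129.1/(687.2 + 129.1) = 2.02 V.

V ≈ 2.02 V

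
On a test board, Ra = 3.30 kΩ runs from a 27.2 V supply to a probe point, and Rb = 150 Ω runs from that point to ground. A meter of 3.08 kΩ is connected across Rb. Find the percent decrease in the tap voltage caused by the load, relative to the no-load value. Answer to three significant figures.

4.45 %

The divider's output (Thévenin) resistance is Ra‖Rb = 143.5 Ω.
Fractional drop under load = R_th/(R_th + R_L) = 143.5 / (143.5 + 3080) = 0.04451.
So the output falls by 4.45 %.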